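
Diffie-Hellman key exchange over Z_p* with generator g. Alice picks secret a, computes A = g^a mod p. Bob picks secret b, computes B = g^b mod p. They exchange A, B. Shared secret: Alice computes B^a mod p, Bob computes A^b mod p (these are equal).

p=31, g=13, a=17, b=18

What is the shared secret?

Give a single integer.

A = 13^17 mod 31  (bits of 17 = 10001)
  bit 0 = 1: r = r^2 * 13 mod 31 = 1^2 * 13 = 1*13 = 13
  bit 1 = 0: r = r^2 mod 31 = 13^2 = 14
  bit 2 = 0: r = r^2 mod 31 = 14^2 = 10
  bit 3 = 0: r = r^2 mod 31 = 10^2 = 7
  bit 4 = 1: r = r^2 * 13 mod 31 = 7^2 * 13 = 18*13 = 17
  -> A = 17
B = 13^18 mod 31  (bits of 18 = 10010)
  bit 0 = 1: r = r^2 * 13 mod 31 = 1^2 * 13 = 1*13 = 13
  bit 1 = 0: r = r^2 mod 31 = 13^2 = 14
  bit 2 = 0: r = r^2 mod 31 = 14^2 = 10
  bit 3 = 1: r = r^2 * 13 mod 31 = 10^2 * 13 = 7*13 = 29
  bit 4 = 0: r = r^2 mod 31 = 29^2 = 4
  -> B = 4
s = B^a = 4^17 mod 31  (bits of 17 = 10001)
  bit 0 = 1: r = r^2 * 4 mod 31 = 1^2 * 4 = 1*4 = 4
  bit 1 = 0: r = r^2 mod 31 = 4^2 = 16
  bit 2 = 0: r = r^2 mod 31 = 16^2 = 8
  bit 3 = 0: r = r^2 mod 31 = 8^2 = 2
  bit 4 = 1: r = r^2 * 4 mod 31 = 2^2 * 4 = 4*4 = 16
  -> s = B^a = 16

Answer: 16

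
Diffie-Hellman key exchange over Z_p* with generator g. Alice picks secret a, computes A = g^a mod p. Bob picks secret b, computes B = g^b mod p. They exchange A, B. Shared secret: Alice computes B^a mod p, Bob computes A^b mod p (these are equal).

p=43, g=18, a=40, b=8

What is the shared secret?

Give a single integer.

Answer: 24

Derivation:
A = 18^40 mod 43  (bits of 40 = 101000)
  bit 0 = 1: r = r^2 * 18 mod 43 = 1^2 * 18 = 1*18 = 18
  bit 1 = 0: r = r^2 mod 43 = 18^2 = 23
  bit 2 = 1: r = r^2 * 18 mod 43 = 23^2 * 18 = 13*18 = 19
  bit 3 = 0: r = r^2 mod 43 = 19^2 = 17
  bit 4 = 0: r = r^2 mod 43 = 17^2 = 31
  bit 5 = 0: r = r^2 mod 43 = 31^2 = 15
  -> A = 15
B = 18^8 mod 43  (bits of 8 = 1000)
  bit 0 = 1: r = r^2 * 18 mod 43 = 1^2 * 18 = 1*18 = 18
  bit 1 = 0: r = r^2 mod 43 = 18^2 = 23
  bit 2 = 0: r = r^2 mod 43 = 23^2 = 13
  bit 3 = 0: r = r^2 mod 43 = 13^2 = 40
  -> B = 40
s = B^a = 40^40 mod 43  (bits of 40 = 101000)
  bit 0 = 1: r = r^2 * 40 mod 43 = 1^2 * 40 = 1*40 = 40
  bit 1 = 0: r = r^2 mod 43 = 40^2 = 9
  bit 2 = 1: r = r^2 * 40 mod 43 = 9^2 * 40 = 38*40 = 15
  bit 3 = 0: r = r^2 mod 43 = 15^2 = 10
  bit 4 = 0: r = r^2 mod 43 = 10^2 = 14
  bit 5 = 0: r = r^2 mod 43 = 14^2 = 24
  -> s = B^a = 24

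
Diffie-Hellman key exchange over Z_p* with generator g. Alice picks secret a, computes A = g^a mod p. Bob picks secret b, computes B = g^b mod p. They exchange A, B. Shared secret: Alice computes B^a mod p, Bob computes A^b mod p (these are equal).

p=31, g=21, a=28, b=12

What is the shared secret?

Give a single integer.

Answer: 2

Derivation:
A = 21^28 mod 31  (bits of 28 = 11100)
  bit 0 = 1: r = r^2 * 21 mod 31 = 1^2 * 21 = 1*21 = 21
  bit 1 = 1: r = r^2 * 21 mod 31 = 21^2 * 21 = 7*21 = 23
  bit 2 = 1: r = r^2 * 21 mod 31 = 23^2 * 21 = 2*21 = 11
  bit 3 = 0: r = r^2 mod 31 = 11^2 = 28
  bit 4 = 0: r = r^2 mod 31 = 28^2 = 9
  -> A = 9
B = 21^12 mod 31  (bits of 12 = 1100)
  bit 0 = 1: r = r^2 * 21 mod 31 = 1^2 * 21 = 1*21 = 21
  bit 1 = 1: r = r^2 * 21 mod 31 = 21^2 * 21 = 7*21 = 23
  bit 2 = 0: r = r^2 mod 31 = 23^2 = 2
  bit 3 = 0: r = r^2 mod 31 = 2^2 = 4
  -> B = 4
s = B^a = 4^28 mod 31  (bits of 28 = 11100)
  bit 0 = 1: r = r^2 * 4 mod 31 = 1^2 * 4 = 1*4 = 4
  bit 1 = 1: r = r^2 * 4 mod 31 = 4^2 * 4 = 16*4 = 2
  bit 2 = 1: r = r^2 * 4 mod 31 = 2^2 * 4 = 4*4 = 16
  bit 3 = 0: r = r^2 mod 31 = 16^2 = 8
  bit 4 = 0: r = r^2 mod 31 = 8^2 = 2
  -> s = B^a = 2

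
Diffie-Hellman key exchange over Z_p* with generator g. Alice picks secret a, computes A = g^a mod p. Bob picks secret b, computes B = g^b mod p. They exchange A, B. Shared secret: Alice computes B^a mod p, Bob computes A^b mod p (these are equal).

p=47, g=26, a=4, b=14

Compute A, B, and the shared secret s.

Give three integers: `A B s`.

Answer: 42 6 27

Derivation:
A = 26^4 mod 47  (bits of 4 = 100)
  bit 0 = 1: r = r^2 * 26 mod 47 = 1^2 * 26 = 1*26 = 26
  bit 1 = 0: r = r^2 mod 47 = 26^2 = 18
  bit 2 = 0: r = r^2 mod 47 = 18^2 = 42
  -> A = 42
B = 26^14 mod 47  (bits of 14 = 1110)
  bit 0 = 1: r = r^2 * 26 mod 47 = 1^2 * 26 = 1*26 = 26
  bit 1 = 1: r = r^2 * 26 mod 47 = 26^2 * 26 = 18*26 = 45
  bit 2 = 1: r = r^2 * 26 mod 47 = 45^2 * 26 = 4*26 = 10
  bit 3 = 0: r = r^2 mod 47 = 10^2 = 6
  -> B = 6
s = B^a = 6^4 mod 47  (bits of 4 = 100)
  bit 0 = 1: r = r^2 * 6 mod 47 = 1^2 * 6 = 1*6 = 6
  bit 1 = 0: r = r^2 mod 47 = 6^2 = 36
  bit 2 = 0: r = r^2 mod 47 = 36^2 = 27
  -> s = B^a = 27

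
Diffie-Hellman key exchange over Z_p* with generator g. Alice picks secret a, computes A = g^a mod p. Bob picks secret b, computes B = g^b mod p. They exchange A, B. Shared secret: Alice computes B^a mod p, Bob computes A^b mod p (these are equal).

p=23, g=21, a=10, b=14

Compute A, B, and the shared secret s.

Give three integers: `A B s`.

A = 21^10 mod 23  (bits of 10 = 1010)
  bit 0 = 1: r = r^2 * 21 mod 23 = 1^2 * 21 = 1*21 = 21
  bit 1 = 0: r = r^2 mod 23 = 21^2 = 4
  bit 2 = 1: r = r^2 * 21 mod 23 = 4^2 * 21 = 16*21 = 14
  bit 3 = 0: r = r^2 mod 23 = 14^2 = 12
  -> A = 12
B = 21^14 mod 23  (bits of 14 = 1110)
  bit 0 = 1: r = r^2 * 21 mod 23 = 1^2 * 21 = 1*21 = 21
  bit 1 = 1: r = r^2 * 21 mod 23 = 21^2 * 21 = 4*21 = 15
  bit 2 = 1: r = r^2 * 21 mod 23 = 15^2 * 21 = 18*21 = 10
  bit 3 = 0: r = r^2 mod 23 = 10^2 = 8
  -> B = 8
s = B^a = 8^10 mod 23  (bits of 10 = 1010)
  bit 0 = 1: r = r^2 * 8 mod 23 = 1^2 * 8 = 1*8 = 8
  bit 1 = 0: r = r^2 mod 23 = 8^2 = 18
  bit 2 = 1: r = r^2 * 8 mod 23 = 18^2 * 8 = 2*8 = 16
  bit 3 = 0: r = r^2 mod 23 = 16^2 = 3
  -> s = B^a = 3

Answer: 12 8 3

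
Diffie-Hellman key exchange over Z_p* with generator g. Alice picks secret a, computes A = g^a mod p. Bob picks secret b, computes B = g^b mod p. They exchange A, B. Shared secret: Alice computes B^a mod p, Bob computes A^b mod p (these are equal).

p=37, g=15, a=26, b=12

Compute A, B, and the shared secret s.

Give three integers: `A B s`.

Answer: 30 26 10

Derivation:
A = 15^26 mod 37  (bits of 26 = 11010)
  bit 0 = 1: r = r^2 * 15 mod 37 = 1^2 * 15 = 1*15 = 15
  bit 1 = 1: r = r^2 * 15 mod 37 = 15^2 * 15 = 3*15 = 8
  bit 2 = 0: r = r^2 mod 37 = 8^2 = 27
  bit 3 = 1: r = r^2 * 15 mod 37 = 27^2 * 15 = 26*15 = 20
  bit 4 = 0: r = r^2 mod 37 = 20^2 = 30
  -> A = 30
B = 15^12 mod 37  (bits of 12 = 1100)
  bit 0 = 1: r = r^2 * 15 mod 37 = 1^2 * 15 = 1*15 = 15
  bit 1 = 1: r = r^2 * 15 mod 37 = 15^2 * 15 = 3*15 = 8
  bit 2 = 0: r = r^2 mod 37 = 8^2 = 27
  bit 3 = 0: r = r^2 mod 37 = 27^2 = 26
  -> B = 26
s = B^a = 26^26 mod 37  (bits of 26 = 11010)
  bit 0 = 1: r = r^2 * 26 mod 37 = 1^2 * 26 = 1*26 = 26
  bit 1 = 1: r = r^2 * 26 mod 37 = 26^2 * 26 = 10*26 = 1
  bit 2 = 0: r = r^2 mod 37 = 1^2 = 1
  bit 3 = 1: r = r^2 * 26 mod 37 = 1^2 * 26 = 1*26 = 26
  bit 4 = 0: r = r^2 mod 37 = 26^2 = 10
  -> s = B^a = 10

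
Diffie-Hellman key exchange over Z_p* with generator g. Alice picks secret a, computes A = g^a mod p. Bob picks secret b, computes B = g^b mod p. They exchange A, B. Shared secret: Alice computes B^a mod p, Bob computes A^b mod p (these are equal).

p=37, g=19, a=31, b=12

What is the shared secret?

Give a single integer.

A = 19^31 mod 37  (bits of 31 = 11111)
  bit 0 = 1: r = r^2 * 19 mod 37 = 1^2 * 19 = 1*19 = 19
  bit 1 = 1: r = r^2 * 19 mod 37 = 19^2 * 19 = 28*19 = 14
  bit 2 = 1: r = r^2 * 19 mod 37 = 14^2 * 19 = 11*19 = 24
  bit 3 = 1: r = r^2 * 19 mod 37 = 24^2 * 19 = 21*19 = 29
  bit 4 = 1: r = r^2 * 19 mod 37 = 29^2 * 19 = 27*19 = 32
  -> A = 32
B = 19^12 mod 37  (bits of 12 = 1100)
  bit 0 = 1: r = r^2 * 19 mod 37 = 1^2 * 19 = 1*19 = 19
  bit 1 = 1: r = r^2 * 19 mod 37 = 19^2 * 19 = 28*19 = 14
  bit 2 = 0: r = r^2 mod 37 = 14^2 = 11
  bit 3 = 0: r = r^2 mod 37 = 11^2 = 10
  -> B = 10
s = B^a = 10^31 mod 37  (bits of 31 = 11111)
  bit 0 = 1: r = r^2 * 10 mod 37 = 1^2 * 10 = 1*10 = 10
  bit 1 = 1: r = r^2 * 10 mod 37 = 10^2 * 10 = 26*10 = 1
  bit 2 = 1: r = r^2 * 10 mod 37 = 1^2 * 10 = 1*10 = 10
  bit 3 = 1: r = r^2 * 10 mod 37 = 10^2 * 10 = 26*10 = 1
  bit 4 = 1: r = r^2 * 10 mod 37 = 1^2 * 10 = 1*10 = 10
  -> s = B^a = 10

Answer: 10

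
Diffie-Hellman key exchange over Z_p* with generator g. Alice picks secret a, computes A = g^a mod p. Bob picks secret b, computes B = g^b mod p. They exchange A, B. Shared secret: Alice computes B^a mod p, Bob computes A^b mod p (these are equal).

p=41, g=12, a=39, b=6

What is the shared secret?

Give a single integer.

A = 12^39 mod 41  (bits of 39 = 100111)
  bit 0 = 1: r = r^2 * 12 mod 41 = 1^2 * 12 = 1*12 = 12
  bit 1 = 0: r = r^2 mod 41 = 12^2 = 21
  bit 2 = 0: r = r^2 mod 41 = 21^2 = 31
  bit 3 = 1: r = r^2 * 12 mod 41 = 31^2 * 12 = 18*12 = 11
  bit 4 = 1: r = r^2 * 12 mod 41 = 11^2 * 12 = 39*12 = 17
  bit 5 = 1: r = r^2 * 12 mod 41 = 17^2 * 12 = 2*12 = 24
  -> A = 24
B = 12^6 mod 41  (bits of 6 = 110)
  bit 0 = 1: r = r^2 * 12 mod 41 = 1^2 * 12 = 1*12 = 12
  bit 1 = 1: r = r^2 * 12 mod 41 = 12^2 * 12 = 21*12 = 6
  bit 2 = 0: r = r^2 mod 41 = 6^2 = 36
  -> B = 36
s = B^a = 36^39 mod 41  (bits of 39 = 100111)
  bit 0 = 1: r = r^2 * 36 mod 41 = 1^2 * 36 = 1*36 = 36
  bit 1 = 0: r = r^2 mod 41 = 36^2 = 25
  bit 2 = 0: r = r^2 mod 41 = 25^2 = 10
  bit 3 = 1: r = r^2 * 36 mod 41 = 10^2 * 36 = 18*36 = 33
  bit 4 = 1: r = r^2 * 36 mod 41 = 33^2 * 36 = 23*36 = 8
  bit 5 = 1: r = r^2 * 36 mod 41 = 8^2 * 36 = 23*36 = 8
  -> s = B^a = 8

Answer: 8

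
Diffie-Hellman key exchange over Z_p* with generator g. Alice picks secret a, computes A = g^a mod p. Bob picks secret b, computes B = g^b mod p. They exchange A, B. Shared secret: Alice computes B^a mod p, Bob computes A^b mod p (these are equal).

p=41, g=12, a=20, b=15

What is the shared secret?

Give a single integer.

A = 12^20 mod 41  (bits of 20 = 10100)
  bit 0 = 1: r = r^2 * 12 mod 41 = 1^2 * 12 = 1*12 = 12
  bit 1 = 0: r = r^2 mod 41 = 12^2 = 21
  bit 2 = 1: r = r^2 * 12 mod 41 = 21^2 * 12 = 31*12 = 3
  bit 3 = 0: r = r^2 mod 41 = 3^2 = 9
  bit 4 = 0: r = r^2 mod 41 = 9^2 = 40
  -> A = 40
B = 12^15 mod 41  (bits of 15 = 1111)
  bit 0 = 1: r = r^2 * 12 mod 41 = 1^2 * 12 = 1*12 = 12
  bit 1 = 1: r = r^2 * 12 mod 41 = 12^2 * 12 = 21*12 = 6
  bit 2 = 1: r = r^2 * 12 mod 41 = 6^2 * 12 = 36*12 = 22
  bit 3 = 1: r = r^2 * 12 mod 41 = 22^2 * 12 = 33*12 = 27
  -> B = 27
s = B^a = 27^20 mod 41  (bits of 20 = 10100)
  bit 0 = 1: r = r^2 * 27 mod 41 = 1^2 * 27 = 1*27 = 27
  bit 1 = 0: r = r^2 mod 41 = 27^2 = 32
  bit 2 = 1: r = r^2 * 27 mod 41 = 32^2 * 27 = 40*27 = 14
  bit 3 = 0: r = r^2 mod 41 = 14^2 = 32
  bit 4 = 0: r = r^2 mod 41 = 32^2 = 40
  -> s = B^a = 40

Answer: 40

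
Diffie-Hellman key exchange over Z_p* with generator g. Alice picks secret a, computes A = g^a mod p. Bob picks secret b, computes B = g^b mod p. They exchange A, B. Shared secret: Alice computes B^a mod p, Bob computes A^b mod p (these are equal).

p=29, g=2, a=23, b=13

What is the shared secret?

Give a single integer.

Answer: 26

Derivation:
A = 2^23 mod 29  (bits of 23 = 10111)
  bit 0 = 1: r = r^2 * 2 mod 29 = 1^2 * 2 = 1*2 = 2
  bit 1 = 0: r = r^2 mod 29 = 2^2 = 4
  bit 2 = 1: r = r^2 * 2 mod 29 = 4^2 * 2 = 16*2 = 3
  bit 3 = 1: r = r^2 * 2 mod 29 = 3^2 * 2 = 9*2 = 18
  bit 4 = 1: r = r^2 * 2 mod 29 = 18^2 * 2 = 5*2 = 10
  -> A = 10
B = 2^13 mod 29  (bits of 13 = 1101)
  bit 0 = 1: r = r^2 * 2 mod 29 = 1^2 * 2 = 1*2 = 2
  bit 1 = 1: r = r^2 * 2 mod 29 = 2^2 * 2 = 4*2 = 8
  bit 2 = 0: r = r^2 mod 29 = 8^2 = 6
  bit 3 = 1: r = r^2 * 2 mod 29 = 6^2 * 2 = 7*2 = 14
  -> B = 14
s = B^a = 14^23 mod 29  (bits of 23 = 10111)
  bit 0 = 1: r = r^2 * 14 mod 29 = 1^2 * 14 = 1*14 = 14
  bit 1 = 0: r = r^2 mod 29 = 14^2 = 22
  bit 2 = 1: r = r^2 * 14 mod 29 = 22^2 * 14 = 20*14 = 19
  bit 3 = 1: r = r^2 * 14 mod 29 = 19^2 * 14 = 13*14 = 8
  bit 4 = 1: r = r^2 * 14 mod 29 = 8^2 * 14 = 6*14 = 26
  -> s = B^a = 26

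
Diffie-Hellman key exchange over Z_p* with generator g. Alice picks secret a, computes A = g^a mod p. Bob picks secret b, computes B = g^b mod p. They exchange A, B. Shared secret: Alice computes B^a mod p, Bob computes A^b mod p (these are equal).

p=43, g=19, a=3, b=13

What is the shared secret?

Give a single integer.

A = 19^3 mod 43  (bits of 3 = 11)
  bit 0 = 1: r = r^2 * 19 mod 43 = 1^2 * 19 = 1*19 = 19
  bit 1 = 1: r = r^2 * 19 mod 43 = 19^2 * 19 = 17*19 = 22
  -> A = 22
B = 19^13 mod 43  (bits of 13 = 1101)
  bit 0 = 1: r = r^2 * 19 mod 43 = 1^2 * 19 = 1*19 = 19
  bit 1 = 1: r = r^2 * 19 mod 43 = 19^2 * 19 = 17*19 = 22
  bit 2 = 0: r = r^2 mod 43 = 22^2 = 11
  bit 3 = 1: r = r^2 * 19 mod 43 = 11^2 * 19 = 35*19 = 20
  -> B = 20
s = B^a = 20^3 mod 43  (bits of 3 = 11)
  bit 0 = 1: r = r^2 * 20 mod 43 = 1^2 * 20 = 1*20 = 20
  bit 1 = 1: r = r^2 * 20 mod 43 = 20^2 * 20 = 13*20 = 2
  -> s = B^a = 2

Answer: 2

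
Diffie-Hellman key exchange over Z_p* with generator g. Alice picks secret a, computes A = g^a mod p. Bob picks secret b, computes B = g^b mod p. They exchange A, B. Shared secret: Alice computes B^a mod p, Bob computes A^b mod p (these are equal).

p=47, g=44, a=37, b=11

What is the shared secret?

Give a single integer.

A = 44^37 mod 47  (bits of 37 = 100101)
  bit 0 = 1: r = r^2 * 44 mod 47 = 1^2 * 44 = 1*44 = 44
  bit 1 = 0: r = r^2 mod 47 = 44^2 = 9
  bit 2 = 0: r = r^2 mod 47 = 9^2 = 34
  bit 3 = 1: r = r^2 * 44 mod 47 = 34^2 * 44 = 28*44 = 10
  bit 4 = 0: r = r^2 mod 47 = 10^2 = 6
  bit 5 = 1: r = r^2 * 44 mod 47 = 6^2 * 44 = 36*44 = 33
  -> A = 33
B = 44^11 mod 47  (bits of 11 = 1011)
  bit 0 = 1: r = r^2 * 44 mod 47 = 1^2 * 44 = 1*44 = 44
  bit 1 = 0: r = r^2 mod 47 = 44^2 = 9
  bit 2 = 1: r = r^2 * 44 mod 47 = 9^2 * 44 = 34*44 = 39
  bit 3 = 1: r = r^2 * 44 mod 47 = 39^2 * 44 = 17*44 = 43
  -> B = 43
s = B^a = 43^37 mod 47  (bits of 37 = 100101)
  bit 0 = 1: r = r^2 * 43 mod 47 = 1^2 * 43 = 1*43 = 43
  bit 1 = 0: r = r^2 mod 47 = 43^2 = 16
  bit 2 = 0: r = r^2 mod 47 = 16^2 = 21
  bit 3 = 1: r = r^2 * 43 mod 47 = 21^2 * 43 = 18*43 = 22
  bit 4 = 0: r = r^2 mod 47 = 22^2 = 14
  bit 5 = 1: r = r^2 * 43 mod 47 = 14^2 * 43 = 8*43 = 15
  -> s = B^a = 15

Answer: 15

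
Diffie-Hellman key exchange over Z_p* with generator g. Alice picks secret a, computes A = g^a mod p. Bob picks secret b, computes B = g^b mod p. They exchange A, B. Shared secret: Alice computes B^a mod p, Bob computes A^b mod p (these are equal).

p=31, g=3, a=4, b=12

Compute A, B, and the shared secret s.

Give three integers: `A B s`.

A = 3^4 mod 31  (bits of 4 = 100)
  bit 0 = 1: r = r^2 * 3 mod 31 = 1^2 * 3 = 1*3 = 3
  bit 1 = 0: r = r^2 mod 31 = 3^2 = 9
  bit 2 = 0: r = r^2 mod 31 = 9^2 = 19
  -> A = 19
B = 3^12 mod 31  (bits of 12 = 1100)
  bit 0 = 1: r = r^2 * 3 mod 31 = 1^2 * 3 = 1*3 = 3
  bit 1 = 1: r = r^2 * 3 mod 31 = 3^2 * 3 = 9*3 = 27
  bit 2 = 0: r = r^2 mod 31 = 27^2 = 16
  bit 3 = 0: r = r^2 mod 31 = 16^2 = 8
  -> B = 8
s = B^a = 8^4 mod 31  (bits of 4 = 100)
  bit 0 = 1: r = r^2 * 8 mod 31 = 1^2 * 8 = 1*8 = 8
  bit 1 = 0: r = r^2 mod 31 = 8^2 = 2
  bit 2 = 0: r = r^2 mod 31 = 2^2 = 4
  -> s = B^a = 4

Answer: 19 8 4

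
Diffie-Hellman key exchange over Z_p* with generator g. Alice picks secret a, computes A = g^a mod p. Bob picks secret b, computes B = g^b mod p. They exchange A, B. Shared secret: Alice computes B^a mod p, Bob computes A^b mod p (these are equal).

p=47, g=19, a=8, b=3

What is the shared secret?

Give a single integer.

A = 19^8 mod 47  (bits of 8 = 1000)
  bit 0 = 1: r = r^2 * 19 mod 47 = 1^2 * 19 = 1*19 = 19
  bit 1 = 0: r = r^2 mod 47 = 19^2 = 32
  bit 2 = 0: r = r^2 mod 47 = 32^2 = 37
  bit 3 = 0: r = r^2 mod 47 = 37^2 = 6
  -> A = 6
B = 19^3 mod 47  (bits of 3 = 11)
  bit 0 = 1: r = r^2 * 19 mod 47 = 1^2 * 19 = 1*19 = 19
  bit 1 = 1: r = r^2 * 19 mod 47 = 19^2 * 19 = 32*19 = 44
  -> B = 44
s = B^a = 44^8 mod 47  (bits of 8 = 1000)
  bit 0 = 1: r = r^2 * 44 mod 47 = 1^2 * 44 = 1*44 = 44
  bit 1 = 0: r = r^2 mod 47 = 44^2 = 9
  bit 2 = 0: r = r^2 mod 47 = 9^2 = 34
  bit 3 = 0: r = r^2 mod 47 = 34^2 = 28
  -> s = B^a = 28

Answer: 28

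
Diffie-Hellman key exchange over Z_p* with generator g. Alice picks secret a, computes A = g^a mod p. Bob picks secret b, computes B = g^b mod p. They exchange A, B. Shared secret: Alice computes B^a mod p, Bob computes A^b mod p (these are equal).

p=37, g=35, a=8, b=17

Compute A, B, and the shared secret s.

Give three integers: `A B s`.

A = 35^8 mod 37  (bits of 8 = 1000)
  bit 0 = 1: r = r^2 * 35 mod 37 = 1^2 * 35 = 1*35 = 35
  bit 1 = 0: r = r^2 mod 37 = 35^2 = 4
  bit 2 = 0: r = r^2 mod 37 = 4^2 = 16
  bit 3 = 0: r = r^2 mod 37 = 16^2 = 34
  -> A = 34
B = 35^17 mod 37  (bits of 17 = 10001)
  bit 0 = 1: r = r^2 * 35 mod 37 = 1^2 * 35 = 1*35 = 35
  bit 1 = 0: r = r^2 mod 37 = 35^2 = 4
  bit 2 = 0: r = r^2 mod 37 = 4^2 = 16
  bit 3 = 0: r = r^2 mod 37 = 16^2 = 34
  bit 4 = 1: r = r^2 * 35 mod 37 = 34^2 * 35 = 9*35 = 19
  -> B = 19
s = B^a = 19^8 mod 37  (bits of 8 = 1000)
  bit 0 = 1: r = r^2 * 19 mod 37 = 1^2 * 19 = 1*19 = 19
  bit 1 = 0: r = r^2 mod 37 = 19^2 = 28
  bit 2 = 0: r = r^2 mod 37 = 28^2 = 7
  bit 3 = 0: r = r^2 mod 37 = 7^2 = 12
  -> s = B^a = 12

Answer: 34 19 12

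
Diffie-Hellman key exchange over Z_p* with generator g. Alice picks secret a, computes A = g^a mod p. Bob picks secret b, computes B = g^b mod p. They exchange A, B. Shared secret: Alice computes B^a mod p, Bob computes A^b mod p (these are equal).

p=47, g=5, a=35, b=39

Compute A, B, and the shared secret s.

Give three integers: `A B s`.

A = 5^35 mod 47  (bits of 35 = 100011)
  bit 0 = 1: r = r^2 * 5 mod 47 = 1^2 * 5 = 1*5 = 5
  bit 1 = 0: r = r^2 mod 47 = 5^2 = 25
  bit 2 = 0: r = r^2 mod 47 = 25^2 = 14
  bit 3 = 0: r = r^2 mod 47 = 14^2 = 8
  bit 4 = 1: r = r^2 * 5 mod 47 = 8^2 * 5 = 17*5 = 38
  bit 5 = 1: r = r^2 * 5 mod 47 = 38^2 * 5 = 34*5 = 29
  -> A = 29
B = 5^39 mod 47  (bits of 39 = 100111)
  bit 0 = 1: r = r^2 * 5 mod 47 = 1^2 * 5 = 1*5 = 5
  bit 1 = 0: r = r^2 mod 47 = 5^2 = 25
  bit 2 = 0: r = r^2 mod 47 = 25^2 = 14
  bit 3 = 1: r = r^2 * 5 mod 47 = 14^2 * 5 = 8*5 = 40
  bit 4 = 1: r = r^2 * 5 mod 47 = 40^2 * 5 = 2*5 = 10
  bit 5 = 1: r = r^2 * 5 mod 47 = 10^2 * 5 = 6*5 = 30
  -> B = 30
s = B^a = 30^35 mod 47  (bits of 35 = 100011)
  bit 0 = 1: r = r^2 * 30 mod 47 = 1^2 * 30 = 1*30 = 30
  bit 1 = 0: r = r^2 mod 47 = 30^2 = 7
  bit 2 = 0: r = r^2 mod 47 = 7^2 = 2
  bit 3 = 0: r = r^2 mod 47 = 2^2 = 4
  bit 4 = 1: r = r^2 * 30 mod 47 = 4^2 * 30 = 16*30 = 10
  bit 5 = 1: r = r^2 * 30 mod 47 = 10^2 * 30 = 6*30 = 39
  -> s = B^a = 39

Answer: 29 30 39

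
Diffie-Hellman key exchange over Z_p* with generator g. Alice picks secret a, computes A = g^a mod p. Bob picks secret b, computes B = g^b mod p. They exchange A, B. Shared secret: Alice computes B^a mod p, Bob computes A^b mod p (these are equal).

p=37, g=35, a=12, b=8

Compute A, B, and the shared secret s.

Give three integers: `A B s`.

Answer: 26 34 10

Derivation:
A = 35^12 mod 37  (bits of 12 = 1100)
  bit 0 = 1: r = r^2 * 35 mod 37 = 1^2 * 35 = 1*35 = 35
  bit 1 = 1: r = r^2 * 35 mod 37 = 35^2 * 35 = 4*35 = 29
  bit 2 = 0: r = r^2 mod 37 = 29^2 = 27
  bit 3 = 0: r = r^2 mod 37 = 27^2 = 26
  -> A = 26
B = 35^8 mod 37  (bits of 8 = 1000)
  bit 0 = 1: r = r^2 * 35 mod 37 = 1^2 * 35 = 1*35 = 35
  bit 1 = 0: r = r^2 mod 37 = 35^2 = 4
  bit 2 = 0: r = r^2 mod 37 = 4^2 = 16
  bit 3 = 0: r = r^2 mod 37 = 16^2 = 34
  -> B = 34
s = B^a = 34^12 mod 37  (bits of 12 = 1100)
  bit 0 = 1: r = r^2 * 34 mod 37 = 1^2 * 34 = 1*34 = 34
  bit 1 = 1: r = r^2 * 34 mod 37 = 34^2 * 34 = 9*34 = 10
  bit 2 = 0: r = r^2 mod 37 = 10^2 = 26
  bit 3 = 0: r = r^2 mod 37 = 26^2 = 10
  -> s = B^a = 10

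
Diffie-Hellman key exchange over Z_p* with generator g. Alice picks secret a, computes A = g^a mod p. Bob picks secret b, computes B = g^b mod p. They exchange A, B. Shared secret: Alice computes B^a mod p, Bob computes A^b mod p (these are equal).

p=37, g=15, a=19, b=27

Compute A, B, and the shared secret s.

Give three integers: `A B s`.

Answer: 22 6 31

Derivation:
A = 15^19 mod 37  (bits of 19 = 10011)
  bit 0 = 1: r = r^2 * 15 mod 37 = 1^2 * 15 = 1*15 = 15
  bit 1 = 0: r = r^2 mod 37 = 15^2 = 3
  bit 2 = 0: r = r^2 mod 37 = 3^2 = 9
  bit 3 = 1: r = r^2 * 15 mod 37 = 9^2 * 15 = 7*15 = 31
  bit 4 = 1: r = r^2 * 15 mod 37 = 31^2 * 15 = 36*15 = 22
  -> A = 22
B = 15^27 mod 37  (bits of 27 = 11011)
  bit 0 = 1: r = r^2 * 15 mod 37 = 1^2 * 15 = 1*15 = 15
  bit 1 = 1: r = r^2 * 15 mod 37 = 15^2 * 15 = 3*15 = 8
  bit 2 = 0: r = r^2 mod 37 = 8^2 = 27
  bit 3 = 1: r = r^2 * 15 mod 37 = 27^2 * 15 = 26*15 = 20
  bit 4 = 1: r = r^2 * 15 mod 37 = 20^2 * 15 = 30*15 = 6
  -> B = 6
s = B^a = 6^19 mod 37  (bits of 19 = 10011)
  bit 0 = 1: r = r^2 * 6 mod 37 = 1^2 * 6 = 1*6 = 6
  bit 1 = 0: r = r^2 mod 37 = 6^2 = 36
  bit 2 = 0: r = r^2 mod 37 = 36^2 = 1
  bit 3 = 1: r = r^2 * 6 mod 37 = 1^2 * 6 = 1*6 = 6
  bit 4 = 1: r = r^2 * 6 mod 37 = 6^2 * 6 = 36*6 = 31
  -> s = B^a = 31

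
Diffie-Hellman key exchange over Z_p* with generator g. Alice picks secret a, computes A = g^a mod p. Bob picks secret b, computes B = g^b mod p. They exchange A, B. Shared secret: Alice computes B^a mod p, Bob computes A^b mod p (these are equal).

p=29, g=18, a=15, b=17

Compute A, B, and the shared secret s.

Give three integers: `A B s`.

A = 18^15 mod 29  (bits of 15 = 1111)
  bit 0 = 1: r = r^2 * 18 mod 29 = 1^2 * 18 = 1*18 = 18
  bit 1 = 1: r = r^2 * 18 mod 29 = 18^2 * 18 = 5*18 = 3
  bit 2 = 1: r = r^2 * 18 mod 29 = 3^2 * 18 = 9*18 = 17
  bit 3 = 1: r = r^2 * 18 mod 29 = 17^2 * 18 = 28*18 = 11
  -> A = 11
B = 18^17 mod 29  (bits of 17 = 10001)
  bit 0 = 1: r = r^2 * 18 mod 29 = 1^2 * 18 = 1*18 = 18
  bit 1 = 0: r = r^2 mod 29 = 18^2 = 5
  bit 2 = 0: r = r^2 mod 29 = 5^2 = 25
  bit 3 = 0: r = r^2 mod 29 = 25^2 = 16
  bit 4 = 1: r = r^2 * 18 mod 29 = 16^2 * 18 = 24*18 = 26
  -> B = 26
s = B^a = 26^15 mod 29  (bits of 15 = 1111)
  bit 0 = 1: r = r^2 * 26 mod 29 = 1^2 * 26 = 1*26 = 26
  bit 1 = 1: r = r^2 * 26 mod 29 = 26^2 * 26 = 9*26 = 2
  bit 2 = 1: r = r^2 * 26 mod 29 = 2^2 * 26 = 4*26 = 17
  bit 3 = 1: r = r^2 * 26 mod 29 = 17^2 * 26 = 28*26 = 3
  -> s = B^a = 3

Answer: 11 26 3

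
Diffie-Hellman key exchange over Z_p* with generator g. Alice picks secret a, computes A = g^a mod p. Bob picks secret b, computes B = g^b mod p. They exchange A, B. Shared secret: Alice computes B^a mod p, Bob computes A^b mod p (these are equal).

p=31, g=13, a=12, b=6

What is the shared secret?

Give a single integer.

Answer: 8

Derivation:
A = 13^12 mod 31  (bits of 12 = 1100)
  bit 0 = 1: r = r^2 * 13 mod 31 = 1^2 * 13 = 1*13 = 13
  bit 1 = 1: r = r^2 * 13 mod 31 = 13^2 * 13 = 14*13 = 27
  bit 2 = 0: r = r^2 mod 31 = 27^2 = 16
  bit 3 = 0: r = r^2 mod 31 = 16^2 = 8
  -> A = 8
B = 13^6 mod 31  (bits of 6 = 110)
  bit 0 = 1: r = r^2 * 13 mod 31 = 1^2 * 13 = 1*13 = 13
  bit 1 = 1: r = r^2 * 13 mod 31 = 13^2 * 13 = 14*13 = 27
  bit 2 = 0: r = r^2 mod 31 = 27^2 = 16
  -> B = 16
s = B^a = 16^12 mod 31  (bits of 12 = 1100)
  bit 0 = 1: r = r^2 * 16 mod 31 = 1^2 * 16 = 1*16 = 16
  bit 1 = 1: r = r^2 * 16 mod 31 = 16^2 * 16 = 8*16 = 4
  bit 2 = 0: r = r^2 mod 31 = 4^2 = 16
  bit 3 = 0: r = r^2 mod 31 = 16^2 = 8
  -> s = B^a = 8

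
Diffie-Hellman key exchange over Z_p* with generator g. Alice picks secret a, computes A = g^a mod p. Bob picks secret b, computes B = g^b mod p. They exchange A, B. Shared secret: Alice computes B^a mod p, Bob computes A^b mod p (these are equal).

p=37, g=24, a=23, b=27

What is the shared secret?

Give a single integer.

A = 24^23 mod 37  (bits of 23 = 10111)
  bit 0 = 1: r = r^2 * 24 mod 37 = 1^2 * 24 = 1*24 = 24
  bit 1 = 0: r = r^2 mod 37 = 24^2 = 21
  bit 2 = 1: r = r^2 * 24 mod 37 = 21^2 * 24 = 34*24 = 2
  bit 3 = 1: r = r^2 * 24 mod 37 = 2^2 * 24 = 4*24 = 22
  bit 4 = 1: r = r^2 * 24 mod 37 = 22^2 * 24 = 3*24 = 35
  -> A = 35
B = 24^27 mod 37  (bits of 27 = 11011)
  bit 0 = 1: r = r^2 * 24 mod 37 = 1^2 * 24 = 1*24 = 24
  bit 1 = 1: r = r^2 * 24 mod 37 = 24^2 * 24 = 21*24 = 23
  bit 2 = 0: r = r^2 mod 37 = 23^2 = 11
  bit 3 = 1: r = r^2 * 24 mod 37 = 11^2 * 24 = 10*24 = 18
  bit 4 = 1: r = r^2 * 24 mod 37 = 18^2 * 24 = 28*24 = 6
  -> B = 6
s = B^a = 6^23 mod 37  (bits of 23 = 10111)
  bit 0 = 1: r = r^2 * 6 mod 37 = 1^2 * 6 = 1*6 = 6
  bit 1 = 0: r = r^2 mod 37 = 6^2 = 36
  bit 2 = 1: r = r^2 * 6 mod 37 = 36^2 * 6 = 1*6 = 6
  bit 3 = 1: r = r^2 * 6 mod 37 = 6^2 * 6 = 36*6 = 31
  bit 4 = 1: r = r^2 * 6 mod 37 = 31^2 * 6 = 36*6 = 31
  -> s = B^a = 31

Answer: 31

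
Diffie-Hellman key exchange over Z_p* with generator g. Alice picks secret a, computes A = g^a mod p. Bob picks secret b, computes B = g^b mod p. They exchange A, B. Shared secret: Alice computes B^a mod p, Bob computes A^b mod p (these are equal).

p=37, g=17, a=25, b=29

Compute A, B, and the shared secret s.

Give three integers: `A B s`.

A = 17^25 mod 37  (bits of 25 = 11001)
  bit 0 = 1: r = r^2 * 17 mod 37 = 1^2 * 17 = 1*17 = 17
  bit 1 = 1: r = r^2 * 17 mod 37 = 17^2 * 17 = 30*17 = 29
  bit 2 = 0: r = r^2 mod 37 = 29^2 = 27
  bit 3 = 0: r = r^2 mod 37 = 27^2 = 26
  bit 4 = 1: r = r^2 * 17 mod 37 = 26^2 * 17 = 10*17 = 22
  -> A = 22
B = 17^29 mod 37  (bits of 29 = 11101)
  bit 0 = 1: r = r^2 * 17 mod 37 = 1^2 * 17 = 1*17 = 17
  bit 1 = 1: r = r^2 * 17 mod 37 = 17^2 * 17 = 30*17 = 29
  bit 2 = 1: r = r^2 * 17 mod 37 = 29^2 * 17 = 27*17 = 15
  bit 3 = 0: r = r^2 mod 37 = 15^2 = 3
  bit 4 = 1: r = r^2 * 17 mod 37 = 3^2 * 17 = 9*17 = 5
  -> B = 5
s = B^a = 5^25 mod 37  (bits of 25 = 11001)
  bit 0 = 1: r = r^2 * 5 mod 37 = 1^2 * 5 = 1*5 = 5
  bit 1 = 1: r = r^2 * 5 mod 37 = 5^2 * 5 = 25*5 = 14
  bit 2 = 0: r = r^2 mod 37 = 14^2 = 11
  bit 3 = 0: r = r^2 mod 37 = 11^2 = 10
  bit 4 = 1: r = r^2 * 5 mod 37 = 10^2 * 5 = 26*5 = 19
  -> s = B^a = 19

Answer: 22 5 19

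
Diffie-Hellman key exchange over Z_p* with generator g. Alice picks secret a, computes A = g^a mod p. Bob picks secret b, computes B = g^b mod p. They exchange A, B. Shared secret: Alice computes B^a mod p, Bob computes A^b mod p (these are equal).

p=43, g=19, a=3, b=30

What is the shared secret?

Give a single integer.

A = 19^3 mod 43  (bits of 3 = 11)
  bit 0 = 1: r = r^2 * 19 mod 43 = 1^2 * 19 = 1*19 = 19
  bit 1 = 1: r = r^2 * 19 mod 43 = 19^2 * 19 = 17*19 = 22
  -> A = 22
B = 19^30 mod 43  (bits of 30 = 11110)
  bit 0 = 1: r = r^2 * 19 mod 43 = 1^2 * 19 = 1*19 = 19
  bit 1 = 1: r = r^2 * 19 mod 43 = 19^2 * 19 = 17*19 = 22
  bit 2 = 1: r = r^2 * 19 mod 43 = 22^2 * 19 = 11*19 = 37
  bit 3 = 1: r = r^2 * 19 mod 43 = 37^2 * 19 = 36*19 = 39
  bit 4 = 0: r = r^2 mod 43 = 39^2 = 16
  -> B = 16
s = B^a = 16^3 mod 43  (bits of 3 = 11)
  bit 0 = 1: r = r^2 * 16 mod 43 = 1^2 * 16 = 1*16 = 16
  bit 1 = 1: r = r^2 * 16 mod 43 = 16^2 * 16 = 41*16 = 11
  -> s = B^a = 11

Answer: 11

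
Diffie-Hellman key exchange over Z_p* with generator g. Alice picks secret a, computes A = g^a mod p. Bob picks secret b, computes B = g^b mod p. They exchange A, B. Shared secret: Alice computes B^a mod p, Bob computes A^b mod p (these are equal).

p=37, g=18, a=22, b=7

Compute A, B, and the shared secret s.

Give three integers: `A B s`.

Answer: 30 13 3

Derivation:
A = 18^22 mod 37  (bits of 22 = 10110)
  bit 0 = 1: r = r^2 * 18 mod 37 = 1^2 * 18 = 1*18 = 18
  bit 1 = 0: r = r^2 mod 37 = 18^2 = 28
  bit 2 = 1: r = r^2 * 18 mod 37 = 28^2 * 18 = 7*18 = 15
  bit 3 = 1: r = r^2 * 18 mod 37 = 15^2 * 18 = 3*18 = 17
  bit 4 = 0: r = r^2 mod 37 = 17^2 = 30
  -> A = 30
B = 18^7 mod 37  (bits of 7 = 111)
  bit 0 = 1: r = r^2 * 18 mod 37 = 1^2 * 18 = 1*18 = 18
  bit 1 = 1: r = r^2 * 18 mod 37 = 18^2 * 18 = 28*18 = 23
  bit 2 = 1: r = r^2 * 18 mod 37 = 23^2 * 18 = 11*18 = 13
  -> B = 13
s = B^a = 13^22 mod 37  (bits of 22 = 10110)
  bit 0 = 1: r = r^2 * 13 mod 37 = 1^2 * 13 = 1*13 = 13
  bit 1 = 0: r = r^2 mod 37 = 13^2 = 21
  bit 2 = 1: r = r^2 * 13 mod 37 = 21^2 * 13 = 34*13 = 35
  bit 3 = 1: r = r^2 * 13 mod 37 = 35^2 * 13 = 4*13 = 15
  bit 4 = 0: r = r^2 mod 37 = 15^2 = 3
  -> s = B^a = 3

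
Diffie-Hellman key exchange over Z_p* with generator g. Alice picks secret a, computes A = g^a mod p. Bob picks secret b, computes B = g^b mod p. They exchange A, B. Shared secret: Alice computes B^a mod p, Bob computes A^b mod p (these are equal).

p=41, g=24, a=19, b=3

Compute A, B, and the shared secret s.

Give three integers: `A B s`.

A = 24^19 mod 41  (bits of 19 = 10011)
  bit 0 = 1: r = r^2 * 24 mod 41 = 1^2 * 24 = 1*24 = 24
  bit 1 = 0: r = r^2 mod 41 = 24^2 = 2
  bit 2 = 0: r = r^2 mod 41 = 2^2 = 4
  bit 3 = 1: r = r^2 * 24 mod 41 = 4^2 * 24 = 16*24 = 15
  bit 4 = 1: r = r^2 * 24 mod 41 = 15^2 * 24 = 20*24 = 29
  -> A = 29
B = 24^3 mod 41  (bits of 3 = 11)
  bit 0 = 1: r = r^2 * 24 mod 41 = 1^2 * 24 = 1*24 = 24
  bit 1 = 1: r = r^2 * 24 mod 41 = 24^2 * 24 = 2*24 = 7
  -> B = 7
s = B^a = 7^19 mod 41  (bits of 19 = 10011)
  bit 0 = 1: r = r^2 * 7 mod 41 = 1^2 * 7 = 1*7 = 7
  bit 1 = 0: r = r^2 mod 41 = 7^2 = 8
  bit 2 = 0: r = r^2 mod 41 = 8^2 = 23
  bit 3 = 1: r = r^2 * 7 mod 41 = 23^2 * 7 = 37*7 = 13
  bit 4 = 1: r = r^2 * 7 mod 41 = 13^2 * 7 = 5*7 = 35
  -> s = B^a = 35

Answer: 29 7 35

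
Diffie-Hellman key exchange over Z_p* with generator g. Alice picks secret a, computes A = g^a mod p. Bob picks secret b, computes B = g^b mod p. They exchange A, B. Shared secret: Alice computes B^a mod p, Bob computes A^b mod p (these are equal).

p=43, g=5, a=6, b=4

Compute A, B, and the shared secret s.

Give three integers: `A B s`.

Answer: 16 23 4

Derivation:
A = 5^6 mod 43  (bits of 6 = 110)
  bit 0 = 1: r = r^2 * 5 mod 43 = 1^2 * 5 = 1*5 = 5
  bit 1 = 1: r = r^2 * 5 mod 43 = 5^2 * 5 = 25*5 = 39
  bit 2 = 0: r = r^2 mod 43 = 39^2 = 16
  -> A = 16
B = 5^4 mod 43  (bits of 4 = 100)
  bit 0 = 1: r = r^2 * 5 mod 43 = 1^2 * 5 = 1*5 = 5
  bit 1 = 0: r = r^2 mod 43 = 5^2 = 25
  bit 2 = 0: r = r^2 mod 43 = 25^2 = 23
  -> B = 23
s = B^a = 23^6 mod 43  (bits of 6 = 110)
  bit 0 = 1: r = r^2 * 23 mod 43 = 1^2 * 23 = 1*23 = 23
  bit 1 = 1: r = r^2 * 23 mod 43 = 23^2 * 23 = 13*23 = 41
  bit 2 = 0: r = r^2 mod 43 = 41^2 = 4
  -> s = B^a = 4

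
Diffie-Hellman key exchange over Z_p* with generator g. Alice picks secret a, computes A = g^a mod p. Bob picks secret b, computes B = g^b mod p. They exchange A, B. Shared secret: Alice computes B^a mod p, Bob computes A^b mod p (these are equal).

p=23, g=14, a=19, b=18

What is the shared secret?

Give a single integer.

Answer: 9

Derivation:
A = 14^19 mod 23  (bits of 19 = 10011)
  bit 0 = 1: r = r^2 * 14 mod 23 = 1^2 * 14 = 1*14 = 14
  bit 1 = 0: r = r^2 mod 23 = 14^2 = 12
  bit 2 = 0: r = r^2 mod 23 = 12^2 = 6
  bit 3 = 1: r = r^2 * 14 mod 23 = 6^2 * 14 = 13*14 = 21
  bit 4 = 1: r = r^2 * 14 mod 23 = 21^2 * 14 = 4*14 = 10
  -> A = 10
B = 14^18 mod 23  (bits of 18 = 10010)
  bit 0 = 1: r = r^2 * 14 mod 23 = 1^2 * 14 = 1*14 = 14
  bit 1 = 0: r = r^2 mod 23 = 14^2 = 12
  bit 2 = 0: r = r^2 mod 23 = 12^2 = 6
  bit 3 = 1: r = r^2 * 14 mod 23 = 6^2 * 14 = 13*14 = 21
  bit 4 = 0: r = r^2 mod 23 = 21^2 = 4
  -> B = 4
s = B^a = 4^19 mod 23  (bits of 19 = 10011)
  bit 0 = 1: r = r^2 * 4 mod 23 = 1^2 * 4 = 1*4 = 4
  bit 1 = 0: r = r^2 mod 23 = 4^2 = 16
  bit 2 = 0: r = r^2 mod 23 = 16^2 = 3
  bit 3 = 1: r = r^2 * 4 mod 23 = 3^2 * 4 = 9*4 = 13
  bit 4 = 1: r = r^2 * 4 mod 23 = 13^2 * 4 = 8*4 = 9
  -> s = B^a = 9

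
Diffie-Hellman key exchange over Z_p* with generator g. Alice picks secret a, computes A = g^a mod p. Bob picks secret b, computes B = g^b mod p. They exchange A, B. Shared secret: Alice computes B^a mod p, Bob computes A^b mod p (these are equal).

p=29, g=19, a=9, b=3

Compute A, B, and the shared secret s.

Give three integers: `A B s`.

Answer: 11 15 26

Derivation:
A = 19^9 mod 29  (bits of 9 = 1001)
  bit 0 = 1: r = r^2 * 19 mod 29 = 1^2 * 19 = 1*19 = 19
  bit 1 = 0: r = r^2 mod 29 = 19^2 = 13
  bit 2 = 0: r = r^2 mod 29 = 13^2 = 24
  bit 3 = 1: r = r^2 * 19 mod 29 = 24^2 * 19 = 25*19 = 11
  -> A = 11
B = 19^3 mod 29  (bits of 3 = 11)
  bit 0 = 1: r = r^2 * 19 mod 29 = 1^2 * 19 = 1*19 = 19
  bit 1 = 1: r = r^2 * 19 mod 29 = 19^2 * 19 = 13*19 = 15
  -> B = 15
s = B^a = 15^9 mod 29  (bits of 9 = 1001)
  bit 0 = 1: r = r^2 * 15 mod 29 = 1^2 * 15 = 1*15 = 15
  bit 1 = 0: r = r^2 mod 29 = 15^2 = 22
  bit 2 = 0: r = r^2 mod 29 = 22^2 = 20
  bit 3 = 1: r = r^2 * 15 mod 29 = 20^2 * 15 = 23*15 = 26
  -> s = B^a = 26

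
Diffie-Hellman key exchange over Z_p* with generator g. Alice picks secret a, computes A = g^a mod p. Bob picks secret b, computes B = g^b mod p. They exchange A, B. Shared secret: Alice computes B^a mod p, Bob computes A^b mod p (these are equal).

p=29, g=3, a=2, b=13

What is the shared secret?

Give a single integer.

Answer: 13

Derivation:
A = 3^2 mod 29  (bits of 2 = 10)
  bit 0 = 1: r = r^2 * 3 mod 29 = 1^2 * 3 = 1*3 = 3
  bit 1 = 0: r = r^2 mod 29 = 3^2 = 9
  -> A = 9
B = 3^13 mod 29  (bits of 13 = 1101)
  bit 0 = 1: r = r^2 * 3 mod 29 = 1^2 * 3 = 1*3 = 3
  bit 1 = 1: r = r^2 * 3 mod 29 = 3^2 * 3 = 9*3 = 27
  bit 2 = 0: r = r^2 mod 29 = 27^2 = 4
  bit 3 = 1: r = r^2 * 3 mod 29 = 4^2 * 3 = 16*3 = 19
  -> B = 19
s = B^a = 19^2 mod 29  (bits of 2 = 10)
  bit 0 = 1: r = r^2 * 19 mod 29 = 1^2 * 19 = 1*19 = 19
  bit 1 = 0: r = r^2 mod 29 = 19^2 = 13
  -> s = B^a = 13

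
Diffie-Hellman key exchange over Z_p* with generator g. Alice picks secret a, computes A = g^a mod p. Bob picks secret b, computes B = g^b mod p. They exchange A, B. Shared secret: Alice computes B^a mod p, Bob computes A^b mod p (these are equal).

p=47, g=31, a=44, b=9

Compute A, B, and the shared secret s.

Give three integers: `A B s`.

A = 31^44 mod 47  (bits of 44 = 101100)
  bit 0 = 1: r = r^2 * 31 mod 47 = 1^2 * 31 = 1*31 = 31
  bit 1 = 0: r = r^2 mod 47 = 31^2 = 21
  bit 2 = 1: r = r^2 * 31 mod 47 = 21^2 * 31 = 18*31 = 41
  bit 3 = 1: r = r^2 * 31 mod 47 = 41^2 * 31 = 36*31 = 35
  bit 4 = 0: r = r^2 mod 47 = 35^2 = 3
  bit 5 = 0: r = r^2 mod 47 = 3^2 = 9
  -> A = 9
B = 31^9 mod 47  (bits of 9 = 1001)
  bit 0 = 1: r = r^2 * 31 mod 47 = 1^2 * 31 = 1*31 = 31
  bit 1 = 0: r = r^2 mod 47 = 31^2 = 21
  bit 2 = 0: r = r^2 mod 47 = 21^2 = 18
  bit 3 = 1: r = r^2 * 31 mod 47 = 18^2 * 31 = 42*31 = 33
  -> B = 33
s = B^a = 33^44 mod 47  (bits of 44 = 101100)
  bit 0 = 1: r = r^2 * 33 mod 47 = 1^2 * 33 = 1*33 = 33
  bit 1 = 0: r = r^2 mod 47 = 33^2 = 8
  bit 2 = 1: r = r^2 * 33 mod 47 = 8^2 * 33 = 17*33 = 44
  bit 3 = 1: r = r^2 * 33 mod 47 = 44^2 * 33 = 9*33 = 15
  bit 4 = 0: r = r^2 mod 47 = 15^2 = 37
  bit 5 = 0: r = r^2 mod 47 = 37^2 = 6
  -> s = B^a = 6

Answer: 9 33 6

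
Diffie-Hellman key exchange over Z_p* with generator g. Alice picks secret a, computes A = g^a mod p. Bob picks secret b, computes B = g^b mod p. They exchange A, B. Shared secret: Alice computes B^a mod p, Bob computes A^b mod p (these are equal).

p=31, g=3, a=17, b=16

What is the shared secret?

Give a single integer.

Answer: 9

Derivation:
A = 3^17 mod 31  (bits of 17 = 10001)
  bit 0 = 1: r = r^2 * 3 mod 31 = 1^2 * 3 = 1*3 = 3
  bit 1 = 0: r = r^2 mod 31 = 3^2 = 9
  bit 2 = 0: r = r^2 mod 31 = 9^2 = 19
  bit 3 = 0: r = r^2 mod 31 = 19^2 = 20
  bit 4 = 1: r = r^2 * 3 mod 31 = 20^2 * 3 = 28*3 = 22
  -> A = 22
B = 3^16 mod 31  (bits of 16 = 10000)
  bit 0 = 1: r = r^2 * 3 mod 31 = 1^2 * 3 = 1*3 = 3
  bit 1 = 0: r = r^2 mod 31 = 3^2 = 9
  bit 2 = 0: r = r^2 mod 31 = 9^2 = 19
  bit 3 = 0: r = r^2 mod 31 = 19^2 = 20
  bit 4 = 0: r = r^2 mod 31 = 20^2 = 28
  -> B = 28
s = B^a = 28^17 mod 31  (bits of 17 = 10001)
  bit 0 = 1: r = r^2 * 28 mod 31 = 1^2 * 28 = 1*28 = 28
  bit 1 = 0: r = r^2 mod 31 = 28^2 = 9
  bit 2 = 0: r = r^2 mod 31 = 9^2 = 19
  bit 3 = 0: r = r^2 mod 31 = 19^2 = 20
  bit 4 = 1: r = r^2 * 28 mod 31 = 20^2 * 28 = 28*28 = 9
  -> s = B^a = 9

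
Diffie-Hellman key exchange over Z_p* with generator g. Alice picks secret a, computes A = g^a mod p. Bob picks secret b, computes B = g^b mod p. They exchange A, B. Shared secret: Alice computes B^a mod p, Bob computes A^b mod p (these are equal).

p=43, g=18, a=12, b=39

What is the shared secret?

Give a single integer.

Answer: 41

Derivation:
A = 18^12 mod 43  (bits of 12 = 1100)
  bit 0 = 1: r = r^2 * 18 mod 43 = 1^2 * 18 = 1*18 = 18
  bit 1 = 1: r = r^2 * 18 mod 43 = 18^2 * 18 = 23*18 = 27
  bit 2 = 0: r = r^2 mod 43 = 27^2 = 41
  bit 3 = 0: r = r^2 mod 43 = 41^2 = 4
  -> A = 4
B = 18^39 mod 43  (bits of 39 = 100111)
  bit 0 = 1: r = r^2 * 18 mod 43 = 1^2 * 18 = 1*18 = 18
  bit 1 = 0: r = r^2 mod 43 = 18^2 = 23
  bit 2 = 0: r = r^2 mod 43 = 23^2 = 13
  bit 3 = 1: r = r^2 * 18 mod 43 = 13^2 * 18 = 40*18 = 32
  bit 4 = 1: r = r^2 * 18 mod 43 = 32^2 * 18 = 35*18 = 28
  bit 5 = 1: r = r^2 * 18 mod 43 = 28^2 * 18 = 10*18 = 8
  -> B = 8
s = B^a = 8^12 mod 43  (bits of 12 = 1100)
  bit 0 = 1: r = r^2 * 8 mod 43 = 1^2 * 8 = 1*8 = 8
  bit 1 = 1: r = r^2 * 8 mod 43 = 8^2 * 8 = 21*8 = 39
  bit 2 = 0: r = r^2 mod 43 = 39^2 = 16
  bit 3 = 0: r = r^2 mod 43 = 16^2 = 41
  -> s = B^a = 41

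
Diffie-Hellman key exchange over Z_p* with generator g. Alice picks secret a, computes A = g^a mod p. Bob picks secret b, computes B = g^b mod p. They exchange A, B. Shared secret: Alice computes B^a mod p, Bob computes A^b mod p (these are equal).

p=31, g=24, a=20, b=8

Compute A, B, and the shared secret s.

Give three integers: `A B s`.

Answer: 5 10 25

Derivation:
A = 24^20 mod 31  (bits of 20 = 10100)
  bit 0 = 1: r = r^2 * 24 mod 31 = 1^2 * 24 = 1*24 = 24
  bit 1 = 0: r = r^2 mod 31 = 24^2 = 18
  bit 2 = 1: r = r^2 * 24 mod 31 = 18^2 * 24 = 14*24 = 26
  bit 3 = 0: r = r^2 mod 31 = 26^2 = 25
  bit 4 = 0: r = r^2 mod 31 = 25^2 = 5
  -> A = 5
B = 24^8 mod 31  (bits of 8 = 1000)
  bit 0 = 1: r = r^2 * 24 mod 31 = 1^2 * 24 = 1*24 = 24
  bit 1 = 0: r = r^2 mod 31 = 24^2 = 18
  bit 2 = 0: r = r^2 mod 31 = 18^2 = 14
  bit 3 = 0: r = r^2 mod 31 = 14^2 = 10
  -> B = 10
s = B^a = 10^20 mod 31  (bits of 20 = 10100)
  bit 0 = 1: r = r^2 * 10 mod 31 = 1^2 * 10 = 1*10 = 10
  bit 1 = 0: r = r^2 mod 31 = 10^2 = 7
  bit 2 = 1: r = r^2 * 10 mod 31 = 7^2 * 10 = 18*10 = 25
  bit 3 = 0: r = r^2 mod 31 = 25^2 = 5
  bit 4 = 0: r = r^2 mod 31 = 5^2 = 25
  -> s = B^a = 25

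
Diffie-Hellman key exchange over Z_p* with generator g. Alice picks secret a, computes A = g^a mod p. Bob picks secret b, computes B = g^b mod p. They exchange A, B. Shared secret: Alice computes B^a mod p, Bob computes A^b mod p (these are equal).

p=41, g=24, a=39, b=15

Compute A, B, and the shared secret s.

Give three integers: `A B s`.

A = 24^39 mod 41  (bits of 39 = 100111)
  bit 0 = 1: r = r^2 * 24 mod 41 = 1^2 * 24 = 1*24 = 24
  bit 1 = 0: r = r^2 mod 41 = 24^2 = 2
  bit 2 = 0: r = r^2 mod 41 = 2^2 = 4
  bit 3 = 1: r = r^2 * 24 mod 41 = 4^2 * 24 = 16*24 = 15
  bit 4 = 1: r = r^2 * 24 mod 41 = 15^2 * 24 = 20*24 = 29
  bit 5 = 1: r = r^2 * 24 mod 41 = 29^2 * 24 = 21*24 = 12
  -> A = 12
B = 24^15 mod 41  (bits of 15 = 1111)
  bit 0 = 1: r = r^2 * 24 mod 41 = 1^2 * 24 = 1*24 = 24
  bit 1 = 1: r = r^2 * 24 mod 41 = 24^2 * 24 = 2*24 = 7
  bit 2 = 1: r = r^2 * 24 mod 41 = 7^2 * 24 = 8*24 = 28
  bit 3 = 1: r = r^2 * 24 mod 41 = 28^2 * 24 = 5*24 = 38
  -> B = 38
s = B^a = 38^39 mod 41  (bits of 39 = 100111)
  bit 0 = 1: r = r^2 * 38 mod 41 = 1^2 * 38 = 1*38 = 38
  bit 1 = 0: r = r^2 mod 41 = 38^2 = 9
  bit 2 = 0: r = r^2 mod 41 = 9^2 = 40
  bit 3 = 1: r = r^2 * 38 mod 41 = 40^2 * 38 = 1*38 = 38
  bit 4 = 1: r = r^2 * 38 mod 41 = 38^2 * 38 = 9*38 = 14
  bit 5 = 1: r = r^2 * 38 mod 41 = 14^2 * 38 = 32*38 = 27
  -> s = B^a = 27

Answer: 12 38 27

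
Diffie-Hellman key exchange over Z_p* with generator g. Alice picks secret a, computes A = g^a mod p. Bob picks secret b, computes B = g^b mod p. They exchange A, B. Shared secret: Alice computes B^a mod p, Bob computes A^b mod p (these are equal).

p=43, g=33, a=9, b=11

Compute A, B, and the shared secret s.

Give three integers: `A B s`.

A = 33^9 mod 43  (bits of 9 = 1001)
  bit 0 = 1: r = r^2 * 33 mod 43 = 1^2 * 33 = 1*33 = 33
  bit 1 = 0: r = r^2 mod 43 = 33^2 = 14
  bit 2 = 0: r = r^2 mod 43 = 14^2 = 24
  bit 3 = 1: r = r^2 * 33 mod 43 = 24^2 * 33 = 17*33 = 2
  -> A = 2
B = 33^11 mod 43  (bits of 11 = 1011)
  bit 0 = 1: r = r^2 * 33 mod 43 = 1^2 * 33 = 1*33 = 33
  bit 1 = 0: r = r^2 mod 43 = 33^2 = 14
  bit 2 = 1: r = r^2 * 33 mod 43 = 14^2 * 33 = 24*33 = 18
  bit 3 = 1: r = r^2 * 33 mod 43 = 18^2 * 33 = 23*33 = 28
  -> B = 28
s = B^a = 28^9 mod 43  (bits of 9 = 1001)
  bit 0 = 1: r = r^2 * 28 mod 43 = 1^2 * 28 = 1*28 = 28
  bit 1 = 0: r = r^2 mod 43 = 28^2 = 10
  bit 2 = 0: r = r^2 mod 43 = 10^2 = 14
  bit 3 = 1: r = r^2 * 28 mod 43 = 14^2 * 28 = 24*28 = 27
  -> s = B^a = 27

Answer: 2 28 27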